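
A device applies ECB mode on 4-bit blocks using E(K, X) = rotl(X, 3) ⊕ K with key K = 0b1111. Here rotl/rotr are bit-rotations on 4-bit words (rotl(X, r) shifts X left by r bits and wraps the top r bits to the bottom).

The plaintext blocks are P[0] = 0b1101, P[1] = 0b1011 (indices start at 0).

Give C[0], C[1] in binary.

C[0] = 0b0001, C[1] = 0b0010

ECB encryption: C_i = E(K, P_i).
C[0]: E(K, 0b1101) = 0b0001.
C[1]: E(K, 0b1011) = 0b0010.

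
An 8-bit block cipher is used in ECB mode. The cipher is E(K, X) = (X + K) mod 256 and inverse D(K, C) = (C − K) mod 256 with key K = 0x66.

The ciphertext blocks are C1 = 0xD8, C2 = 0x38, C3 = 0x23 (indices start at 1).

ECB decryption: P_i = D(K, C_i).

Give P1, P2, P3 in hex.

P1 = 0x72, P2 = 0xD2, P3 = 0xBD

P1: D(K, 0xD8) = 0x72.
P2: D(K, 0x38) = 0xD2.
P3: D(K, 0x23) = 0xBD.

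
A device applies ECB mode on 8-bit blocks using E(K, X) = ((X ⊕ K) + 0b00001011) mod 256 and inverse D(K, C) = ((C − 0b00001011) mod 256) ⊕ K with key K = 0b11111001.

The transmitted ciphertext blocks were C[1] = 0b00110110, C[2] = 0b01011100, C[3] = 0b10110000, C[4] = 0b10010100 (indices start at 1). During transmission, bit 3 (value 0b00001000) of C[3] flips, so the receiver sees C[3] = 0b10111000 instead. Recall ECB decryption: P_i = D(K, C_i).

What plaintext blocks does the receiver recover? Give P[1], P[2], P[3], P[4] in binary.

P[1] = 0b11010010, P[2] = 0b10101000, P[3] = 0b01010100, P[4] = 0b01110000

Only C[3] changed, to 0b10111000. In ECB, a change in C_i affects only P_i. Decrypting the received ciphertext:
P[1]: D(K, 0b00110110) = 0b11010010.
P[2]: D(K, 0b01011100) = 0b10101000.
P[3]: D(K, 0b10111000) = 0b01010100.
P[4]: D(K, 0b10010100) = 0b01110000.
Blocks that differ from the original plaintext: P[3].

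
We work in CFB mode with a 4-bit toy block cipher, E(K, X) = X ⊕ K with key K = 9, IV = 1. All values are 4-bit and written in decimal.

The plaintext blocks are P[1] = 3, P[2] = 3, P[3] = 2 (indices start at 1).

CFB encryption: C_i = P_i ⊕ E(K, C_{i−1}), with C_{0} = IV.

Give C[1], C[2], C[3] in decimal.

C[1] = 11, C[2] = 1, C[3] = 10

C[1]: E(K, 1) = 8; 3 ⊕ 8 = 11.
C[2]: E(K, 11) = 2; 3 ⊕ 2 = 1.
C[3]: E(K, 1) = 8; 2 ⊕ 8 = 10.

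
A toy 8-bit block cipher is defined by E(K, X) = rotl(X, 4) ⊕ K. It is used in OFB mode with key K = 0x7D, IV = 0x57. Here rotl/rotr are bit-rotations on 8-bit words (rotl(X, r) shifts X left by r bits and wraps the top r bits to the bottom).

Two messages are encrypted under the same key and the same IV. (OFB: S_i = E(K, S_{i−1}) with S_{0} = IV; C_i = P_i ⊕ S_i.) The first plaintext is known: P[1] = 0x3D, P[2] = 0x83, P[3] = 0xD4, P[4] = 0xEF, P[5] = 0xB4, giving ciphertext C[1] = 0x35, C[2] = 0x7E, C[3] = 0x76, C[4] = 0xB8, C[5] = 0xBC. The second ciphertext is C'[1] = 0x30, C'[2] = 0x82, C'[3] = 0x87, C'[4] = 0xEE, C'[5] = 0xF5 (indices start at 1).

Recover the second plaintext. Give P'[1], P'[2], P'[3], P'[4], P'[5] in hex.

In OFB with a reused IV, both messages share the same keystream S_i, so C_i ⊕ C'_i = P_i ⊕ P'_i and thus P'_i = P_i ⊕ C_i ⊕ C'_i.
P'[1]: 0x3D ⊕ 0x35 ⊕ 0x30 = 0x38.
P'[2]: 0x83 ⊕ 0x7E ⊕ 0x82 = 0x7F.
P'[3]: 0xD4 ⊕ 0x76 ⊕ 0x87 = 0x25.
P'[4]: 0xEF ⊕ 0xB8 ⊕ 0xEE = 0xB9.
P'[5]: 0xB4 ⊕ 0xBC ⊕ 0xF5 = 0xFD.

P'[1] = 0x38, P'[2] = 0x7F, P'[3] = 0x25, P'[4] = 0xB9, P'[5] = 0xFD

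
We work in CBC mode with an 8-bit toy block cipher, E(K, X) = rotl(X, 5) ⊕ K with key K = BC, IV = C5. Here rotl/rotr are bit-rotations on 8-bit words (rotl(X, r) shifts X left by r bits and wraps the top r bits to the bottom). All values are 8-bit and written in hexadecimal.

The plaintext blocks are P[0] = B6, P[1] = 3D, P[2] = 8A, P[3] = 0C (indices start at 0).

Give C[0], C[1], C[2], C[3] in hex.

C[0] = D2, C[1] = 41, C[2] = C5, C[3] = 85

CBC encryption: C_i = E(K, P_i ⊕ C_{i−1}), with C_{−1} = IV.
C[0]: P[0] ⊕ C5 = 73; E(K, 73) = D2.
C[1]: P[1] ⊕ D2 = EF; E(K, EF) = 41.
C[2]: P[2] ⊕ 41 = CB; E(K, CB) = C5.
C[3]: P[3] ⊕ C5 = C9; E(K, C9) = 85.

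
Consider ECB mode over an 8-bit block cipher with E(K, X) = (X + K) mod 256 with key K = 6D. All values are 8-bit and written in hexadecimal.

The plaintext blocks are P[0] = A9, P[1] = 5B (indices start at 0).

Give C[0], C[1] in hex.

C[0] = 16, C[1] = C8

ECB encryption: C_i = E(K, P_i).
C[0]: E(K, A9) = 16.
C[1]: E(K, 5B) = C8.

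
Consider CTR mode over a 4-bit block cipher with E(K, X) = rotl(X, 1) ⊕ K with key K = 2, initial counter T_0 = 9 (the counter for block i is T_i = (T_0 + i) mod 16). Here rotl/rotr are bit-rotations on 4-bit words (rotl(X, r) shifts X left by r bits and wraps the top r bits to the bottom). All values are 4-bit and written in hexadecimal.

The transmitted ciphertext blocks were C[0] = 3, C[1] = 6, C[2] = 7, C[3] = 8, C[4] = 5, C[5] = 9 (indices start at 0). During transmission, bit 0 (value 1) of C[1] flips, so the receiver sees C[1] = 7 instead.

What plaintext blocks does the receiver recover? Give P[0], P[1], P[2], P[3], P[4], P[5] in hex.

CTR decryption: S_i = E(K, T_i) where T_i is the counter for block i; P_i = C_i ⊕ S_i.
Only C[1] changed, to 7. In CTR, a change in C_i flips the same bit in P_i only; the keystream is unaffected. Decrypting the received ciphertext:
P[0]: T = 9, S = E(K, T) = 1; 3 ⊕ 1 = 2.
P[1]: T = A, S = E(K, T) = 7; 7 ⊕ 7 = 0.
P[2]: T = B, S = E(K, T) = 5; 7 ⊕ 5 = 2.
P[3]: T = C, S = E(K, T) = B; 8 ⊕ B = 3.
P[4]: T = D, S = E(K, T) = 9; 5 ⊕ 9 = C.
P[5]: T = E, S = E(K, T) = F; 9 ⊕ F = 6.
Blocks that differ from the original plaintext: P[1].

P[0] = 2, P[1] = 0, P[2] = 2, P[3] = 3, P[4] = C, P[5] = 6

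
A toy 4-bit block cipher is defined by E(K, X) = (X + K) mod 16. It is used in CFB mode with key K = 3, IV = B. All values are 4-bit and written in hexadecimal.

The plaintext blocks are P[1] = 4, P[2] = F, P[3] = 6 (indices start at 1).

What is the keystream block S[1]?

E

CFB encryption: C_i = P_i ⊕ E(K, C_{i−1}), with C_{0} = IV.
C[1]: E(K, B) = E; 4 ⊕ E = A.
So S[1] = E.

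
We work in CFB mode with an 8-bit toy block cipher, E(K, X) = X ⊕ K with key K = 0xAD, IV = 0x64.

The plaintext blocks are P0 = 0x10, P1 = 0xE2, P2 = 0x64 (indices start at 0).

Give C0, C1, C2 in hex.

C0 = 0xD9, C1 = 0x96, C2 = 0x5F

CFB encryption: C_i = P_i ⊕ E(K, C_{i−1}), with C_{−1} = IV.
C0: E(K, 0x64) = 0xC9; 0x10 ⊕ 0xC9 = 0xD9.
C1: E(K, 0xD9) = 0x74; 0xE2 ⊕ 0x74 = 0x96.
C2: E(K, 0x96) = 0x3B; 0x64 ⊕ 0x3B = 0x5F.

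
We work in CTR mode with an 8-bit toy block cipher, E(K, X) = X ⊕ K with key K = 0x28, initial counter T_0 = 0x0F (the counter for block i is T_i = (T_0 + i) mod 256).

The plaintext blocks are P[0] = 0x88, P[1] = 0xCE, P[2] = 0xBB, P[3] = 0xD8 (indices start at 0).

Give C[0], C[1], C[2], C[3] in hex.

CTR encryption: S_i = E(K, T_i) where T_i is the counter for block i; C_i = P_i ⊕ S_i.
C[0]: T = 0x0F, S = E(K, T) = 0x27; 0x88 ⊕ 0x27 = 0xAF.
C[1]: T = 0x10, S = E(K, T) = 0x38; 0xCE ⊕ 0x38 = 0xF6.
C[2]: T = 0x11, S = E(K, T) = 0x39; 0xBB ⊕ 0x39 = 0x82.
C[3]: T = 0x12, S = E(K, T) = 0x3A; 0xD8 ⊕ 0x3A = 0xE2.

C[0] = 0xAF, C[1] = 0xF6, C[2] = 0x82, C[3] = 0xE2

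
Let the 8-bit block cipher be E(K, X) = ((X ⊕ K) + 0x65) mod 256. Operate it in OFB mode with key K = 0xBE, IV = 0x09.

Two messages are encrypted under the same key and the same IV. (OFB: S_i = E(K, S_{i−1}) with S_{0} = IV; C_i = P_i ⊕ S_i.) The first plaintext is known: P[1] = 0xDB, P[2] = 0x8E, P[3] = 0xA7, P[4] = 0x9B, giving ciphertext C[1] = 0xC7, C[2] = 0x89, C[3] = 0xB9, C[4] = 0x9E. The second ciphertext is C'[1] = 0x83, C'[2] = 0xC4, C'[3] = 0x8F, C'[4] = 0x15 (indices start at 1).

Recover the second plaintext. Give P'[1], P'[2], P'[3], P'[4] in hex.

P'[1] = 0x9F, P'[2] = 0xC3, P'[3] = 0x91, P'[4] = 0x10

In OFB with a reused IV, both messages share the same keystream S_i, so C_i ⊕ C'_i = P_i ⊕ P'_i and thus P'_i = P_i ⊕ C_i ⊕ C'_i.
P'[1]: 0xDB ⊕ 0xC7 ⊕ 0x83 = 0x9F.
P'[2]: 0x8E ⊕ 0x89 ⊕ 0xC4 = 0xC3.
P'[3]: 0xA7 ⊕ 0xB9 ⊕ 0x8F = 0x91.
P'[4]: 0x9B ⊕ 0x9E ⊕ 0x15 = 0x10.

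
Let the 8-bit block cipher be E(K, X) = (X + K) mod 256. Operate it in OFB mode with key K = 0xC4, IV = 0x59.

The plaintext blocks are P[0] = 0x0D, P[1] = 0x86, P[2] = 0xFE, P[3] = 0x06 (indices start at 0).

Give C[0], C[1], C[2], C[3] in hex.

OFB encryption: S_i = E(K, S_{i−1}) with S_{−1} = IV; C_i = P_i ⊕ S_i.
C[0]: S = E(K, 0x59) = 0x1D; 0x0D ⊕ 0x1D = 0x10.
C[1]: S = E(K, 0x1D) = 0xE1; 0x86 ⊕ 0xE1 = 0x67.
C[2]: S = E(K, 0xE1) = 0xA5; 0xFE ⊕ 0xA5 = 0x5B.
C[3]: S = E(K, 0xA5) = 0x69; 0x06 ⊕ 0x69 = 0x6F.

C[0] = 0x10, C[1] = 0x67, C[2] = 0x5B, C[3] = 0x6F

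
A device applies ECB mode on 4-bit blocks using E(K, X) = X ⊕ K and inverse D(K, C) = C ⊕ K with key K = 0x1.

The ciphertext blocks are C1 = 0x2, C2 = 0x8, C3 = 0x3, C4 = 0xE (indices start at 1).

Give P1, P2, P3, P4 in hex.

ECB decryption: P_i = D(K, C_i).
P1: D(K, 0x2) = 0x3.
P2: D(K, 0x8) = 0x9.
P3: D(K, 0x3) = 0x2.
P4: D(K, 0xE) = 0xF.

P1 = 0x3, P2 = 0x9, P3 = 0x2, P4 = 0xF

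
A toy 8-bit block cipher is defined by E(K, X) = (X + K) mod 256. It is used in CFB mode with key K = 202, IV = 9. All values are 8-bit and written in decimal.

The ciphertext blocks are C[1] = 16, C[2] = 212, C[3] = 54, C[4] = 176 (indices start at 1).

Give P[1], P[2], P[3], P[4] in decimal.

P[1] = 195, P[2] = 14, P[3] = 168, P[4] = 176

CFB decryption: P_i = C_i ⊕ E(K, C_{i−1}), with C_{0} = IV.
P[1]: E(K, 9) = 211; 16 ⊕ 211 = 195.
P[2]: E(K, 16) = 218; 212 ⊕ 218 = 14.
P[3]: E(K, 212) = 158; 54 ⊕ 158 = 168.
P[4]: E(K, 54) = 0; 176 ⊕ 0 = 176.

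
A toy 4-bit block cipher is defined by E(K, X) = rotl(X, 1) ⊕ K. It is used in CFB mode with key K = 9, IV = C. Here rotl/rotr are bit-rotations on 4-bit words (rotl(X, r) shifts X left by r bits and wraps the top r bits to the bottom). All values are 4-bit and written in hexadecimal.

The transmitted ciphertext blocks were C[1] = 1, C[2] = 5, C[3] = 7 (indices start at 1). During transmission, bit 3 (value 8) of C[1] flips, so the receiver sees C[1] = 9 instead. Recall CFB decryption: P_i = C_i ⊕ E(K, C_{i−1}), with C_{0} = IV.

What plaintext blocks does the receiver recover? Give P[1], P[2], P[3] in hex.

P[1] = 9, P[2] = F, P[3] = 4

Only C[1] changed, to 9. In CFB, a change in C_i flips the same bit in P_i and garbles P_{i+1}. Decrypting the received ciphertext:
P[1]: E(K, C) = 0; 9 ⊕ 0 = 9.
P[2]: E(K, 9) = A; 5 ⊕ A = F.
P[3]: E(K, 5) = 3; 7 ⊕ 3 = 4.
Blocks that differ from the original plaintext: P[1], P[2].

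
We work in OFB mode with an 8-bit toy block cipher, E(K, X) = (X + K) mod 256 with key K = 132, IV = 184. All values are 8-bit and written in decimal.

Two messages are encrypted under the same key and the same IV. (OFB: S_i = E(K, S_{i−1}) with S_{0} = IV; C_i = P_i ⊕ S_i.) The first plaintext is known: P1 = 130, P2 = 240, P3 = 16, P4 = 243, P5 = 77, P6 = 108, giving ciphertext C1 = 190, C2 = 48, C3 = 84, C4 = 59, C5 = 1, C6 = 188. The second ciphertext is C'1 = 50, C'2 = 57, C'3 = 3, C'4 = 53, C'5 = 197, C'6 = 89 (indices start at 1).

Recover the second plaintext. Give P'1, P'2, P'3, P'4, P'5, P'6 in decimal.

P'1 = 14, P'2 = 249, P'3 = 71, P'4 = 253, P'5 = 137, P'6 = 137

In OFB with a reused IV, both messages share the same keystream S_i, so C_i ⊕ C'_i = P_i ⊕ P'_i and thus P'_i = P_i ⊕ C_i ⊕ C'_i.
P'1: 130 ⊕ 190 ⊕ 50 = 14.
P'2: 240 ⊕ 48 ⊕ 57 = 249.
P'3: 16 ⊕ 84 ⊕ 3 = 71.
P'4: 243 ⊕ 59 ⊕ 53 = 253.
P'5: 77 ⊕ 1 ⊕ 197 = 137.
P'6: 108 ⊕ 188 ⊕ 89 = 137.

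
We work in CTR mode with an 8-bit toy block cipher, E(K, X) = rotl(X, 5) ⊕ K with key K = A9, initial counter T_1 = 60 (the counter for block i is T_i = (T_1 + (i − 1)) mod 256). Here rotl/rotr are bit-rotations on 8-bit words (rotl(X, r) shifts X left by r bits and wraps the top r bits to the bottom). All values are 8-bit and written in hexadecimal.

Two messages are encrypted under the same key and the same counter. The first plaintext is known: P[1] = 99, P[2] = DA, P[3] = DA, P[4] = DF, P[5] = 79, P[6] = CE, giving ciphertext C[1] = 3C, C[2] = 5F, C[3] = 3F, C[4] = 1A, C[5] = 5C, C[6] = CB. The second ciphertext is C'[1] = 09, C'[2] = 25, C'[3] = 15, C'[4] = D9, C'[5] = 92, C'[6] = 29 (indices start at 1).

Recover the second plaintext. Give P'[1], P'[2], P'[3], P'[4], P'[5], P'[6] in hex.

P'[1] = AC, P'[2] = A0, P'[3] = F0, P'[4] = 1C, P'[5] = B7, P'[6] = 2C

In CTR with a reused counter, both messages share the same keystream S_i, so C_i ⊕ C'_i = P_i ⊕ P'_i and thus P'_i = P_i ⊕ C_i ⊕ C'_i.
P'[1]: 99 ⊕ 3C ⊕ 09 = AC.
P'[2]: DA ⊕ 5F ⊕ 25 = A0.
P'[3]: DA ⊕ 3F ⊕ 15 = F0.
P'[4]: DF ⊕ 1A ⊕ D9 = 1C.
P'[5]: 79 ⊕ 5C ⊕ 92 = B7.
P'[6]: CE ⊕ CB ⊕ 29 = 2C.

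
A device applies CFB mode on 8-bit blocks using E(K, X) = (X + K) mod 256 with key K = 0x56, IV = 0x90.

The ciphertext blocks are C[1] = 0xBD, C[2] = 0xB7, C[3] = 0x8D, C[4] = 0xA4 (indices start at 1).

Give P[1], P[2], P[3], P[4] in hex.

P[1] = 0x5B, P[2] = 0xA4, P[3] = 0x80, P[4] = 0x47

CFB decryption: P_i = C_i ⊕ E(K, C_{i−1}), with C_{0} = IV.
P[1]: E(K, 0x90) = 0xE6; 0xBD ⊕ 0xE6 = 0x5B.
P[2]: E(K, 0xBD) = 0x13; 0xB7 ⊕ 0x13 = 0xA4.
P[3]: E(K, 0xB7) = 0x0D; 0x8D ⊕ 0x0D = 0x80.
P[4]: E(K, 0x8D) = 0xE3; 0xA4 ⊕ 0xE3 = 0x47.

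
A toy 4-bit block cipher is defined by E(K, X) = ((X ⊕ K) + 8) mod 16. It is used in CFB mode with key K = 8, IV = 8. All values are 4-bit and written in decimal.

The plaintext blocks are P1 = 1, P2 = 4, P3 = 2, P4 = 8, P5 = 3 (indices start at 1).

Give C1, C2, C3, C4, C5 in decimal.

C1 = 9, C2 = 13, C3 = 15, C4 = 7, C5 = 4

CFB encryption: C_i = P_i ⊕ E(K, C_{i−1}), with C_{0} = IV.
C1: E(K, 8) = 8; 1 ⊕ 8 = 9.
C2: E(K, 9) = 9; 4 ⊕ 9 = 13.
C3: E(K, 13) = 13; 2 ⊕ 13 = 15.
C4: E(K, 15) = 15; 8 ⊕ 15 = 7.
C5: E(K, 7) = 7; 3 ⊕ 7 = 4.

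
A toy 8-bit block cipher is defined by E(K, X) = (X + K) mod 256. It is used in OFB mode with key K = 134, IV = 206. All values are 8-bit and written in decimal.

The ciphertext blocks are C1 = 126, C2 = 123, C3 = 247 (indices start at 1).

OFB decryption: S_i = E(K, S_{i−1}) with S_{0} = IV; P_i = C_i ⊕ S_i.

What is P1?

P1: S = E(K, 206) = 84; 126 ⊕ 84 = 42.

P1 = 42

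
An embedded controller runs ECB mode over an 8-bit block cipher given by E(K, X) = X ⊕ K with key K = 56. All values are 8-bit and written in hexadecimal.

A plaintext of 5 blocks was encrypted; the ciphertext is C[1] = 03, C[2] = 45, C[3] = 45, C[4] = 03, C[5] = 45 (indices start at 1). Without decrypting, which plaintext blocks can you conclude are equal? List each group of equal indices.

ECB encrypts each block independently with the same key, so equal ciphertext blocks imply equal plaintext blocks.
C[1] = C[4] = 03, so P[1] = P[4].
C[2] = C[3] = C[5] = 45, so P[2] = P[3] = P[5].

P[1] = P[4]; P[2] = P[3] = P[5]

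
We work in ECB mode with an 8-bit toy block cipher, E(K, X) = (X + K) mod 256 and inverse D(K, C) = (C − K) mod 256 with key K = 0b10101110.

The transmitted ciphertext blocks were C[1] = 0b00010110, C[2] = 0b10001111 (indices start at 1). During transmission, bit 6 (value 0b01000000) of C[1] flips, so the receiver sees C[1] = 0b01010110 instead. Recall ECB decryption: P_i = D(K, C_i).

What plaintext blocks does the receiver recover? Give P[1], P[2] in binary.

P[1] = 0b10101000, P[2] = 0b11100001

Only C[1] changed, to 0b01010110. In ECB, a change in C_i affects only P_i. Decrypting the received ciphertext:
P[1]: D(K, 0b01010110) = 0b10101000.
P[2]: D(K, 0b10001111) = 0b11100001.
Blocks that differ from the original plaintext: P[1].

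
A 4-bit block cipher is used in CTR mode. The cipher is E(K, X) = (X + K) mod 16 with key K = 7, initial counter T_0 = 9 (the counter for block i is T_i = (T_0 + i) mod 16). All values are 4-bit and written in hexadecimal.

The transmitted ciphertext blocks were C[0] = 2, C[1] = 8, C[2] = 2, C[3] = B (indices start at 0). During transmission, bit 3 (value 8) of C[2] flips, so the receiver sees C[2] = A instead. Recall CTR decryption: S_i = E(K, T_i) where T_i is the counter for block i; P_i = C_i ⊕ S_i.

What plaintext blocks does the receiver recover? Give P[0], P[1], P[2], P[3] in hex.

P[0] = 2, P[1] = 9, P[2] = 8, P[3] = 8

Only C[2] changed, to A. In CTR, a change in C_i flips the same bit in P_i only; the keystream is unaffected. Decrypting the received ciphertext:
P[0]: T = 9, S = E(K, T) = 0; 2 ⊕ 0 = 2.
P[1]: T = A, S = E(K, T) = 1; 8 ⊕ 1 = 9.
P[2]: T = B, S = E(K, T) = 2; A ⊕ 2 = 8.
P[3]: T = C, S = E(K, T) = 3; B ⊕ 3 = 8.
Blocks that differ from the original plaintext: P[2].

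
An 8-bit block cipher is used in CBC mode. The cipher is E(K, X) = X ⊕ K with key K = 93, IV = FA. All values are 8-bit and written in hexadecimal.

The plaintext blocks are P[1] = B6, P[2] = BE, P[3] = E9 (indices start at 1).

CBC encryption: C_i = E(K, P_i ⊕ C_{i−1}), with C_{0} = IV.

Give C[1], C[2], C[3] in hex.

C[1] = DF, C[2] = F2, C[3] = 88

C[1]: P[1] ⊕ FA = 4C; E(K, 4C) = DF.
C[2]: P[2] ⊕ DF = 61; E(K, 61) = F2.
C[3]: P[3] ⊕ F2 = 1B; E(K, 1B) = 88.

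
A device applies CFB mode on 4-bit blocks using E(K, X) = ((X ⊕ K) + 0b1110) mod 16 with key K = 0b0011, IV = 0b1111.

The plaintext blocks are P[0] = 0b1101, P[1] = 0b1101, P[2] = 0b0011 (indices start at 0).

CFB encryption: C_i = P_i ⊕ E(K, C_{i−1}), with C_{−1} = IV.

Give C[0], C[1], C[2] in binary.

C[0]: E(K, 0b1111) = 0b1010; 0b1101 ⊕ 0b1010 = 0b0111.
C[1]: E(K, 0b0111) = 0b0010; 0b1101 ⊕ 0b0010 = 0b1111.
C[2]: E(K, 0b1111) = 0b1010; 0b0011 ⊕ 0b1010 = 0b1001.

C[0] = 0b0111, C[1] = 0b1111, C[2] = 0b1001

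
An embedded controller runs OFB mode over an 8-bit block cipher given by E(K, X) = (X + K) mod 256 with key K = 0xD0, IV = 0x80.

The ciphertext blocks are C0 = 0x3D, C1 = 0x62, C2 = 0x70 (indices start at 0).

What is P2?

OFB decryption: S_i = E(K, S_{i−1}) with S_{−1} = IV; P_i = C_i ⊕ S_i.
P0: S = E(K, 0x80) = 0x50; 0x3D ⊕ 0x50 = 0x6D.
P1: S = E(K, 0x50) = 0x20; 0x62 ⊕ 0x20 = 0x42.
P2: S = E(K, 0x20) = 0xF0; 0x70 ⊕ 0xF0 = 0x80.

P2 = 0x80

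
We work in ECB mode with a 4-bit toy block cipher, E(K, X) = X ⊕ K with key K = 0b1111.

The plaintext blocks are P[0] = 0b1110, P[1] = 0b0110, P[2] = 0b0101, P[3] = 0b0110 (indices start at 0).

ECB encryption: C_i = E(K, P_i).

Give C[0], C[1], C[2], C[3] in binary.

C[0] = 0b0001, C[1] = 0b1001, C[2] = 0b1010, C[3] = 0b1001

C[0]: E(K, 0b1110) = 0b0001.
C[1]: E(K, 0b0110) = 0b1001.
C[2]: E(K, 0b0101) = 0b1010.
C[3]: E(K, 0b0110) = 0b1001.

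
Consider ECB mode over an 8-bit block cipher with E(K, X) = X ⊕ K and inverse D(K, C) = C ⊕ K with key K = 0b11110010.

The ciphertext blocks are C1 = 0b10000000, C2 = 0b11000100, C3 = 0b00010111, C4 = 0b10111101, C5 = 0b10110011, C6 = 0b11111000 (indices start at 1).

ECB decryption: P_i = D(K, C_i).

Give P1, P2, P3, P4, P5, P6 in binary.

P1: D(K, 0b10000000) = 0b01110010.
P2: D(K, 0b11000100) = 0b00110110.
P3: D(K, 0b00010111) = 0b11100101.
P4: D(K, 0b10111101) = 0b01001111.
P5: D(K, 0b10110011) = 0b01000001.
P6: D(K, 0b11111000) = 0b00001010.

P1 = 0b01110010, P2 = 0b00110110, P3 = 0b11100101, P4 = 0b01001111, P5 = 0b01000001, P6 = 0b00001010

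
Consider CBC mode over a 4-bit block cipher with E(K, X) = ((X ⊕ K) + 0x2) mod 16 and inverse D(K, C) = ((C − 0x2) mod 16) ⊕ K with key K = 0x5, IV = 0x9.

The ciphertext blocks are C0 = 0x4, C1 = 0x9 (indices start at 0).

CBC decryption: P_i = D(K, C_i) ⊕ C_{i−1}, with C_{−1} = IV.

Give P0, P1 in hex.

P0: D(K, 0x4) = 0x7; 0x7 ⊕ 0x9 = 0xE.
P1: D(K, 0x9) = 0x2; 0x2 ⊕ 0x4 = 0x6.

P0 = 0xE, P1 = 0x6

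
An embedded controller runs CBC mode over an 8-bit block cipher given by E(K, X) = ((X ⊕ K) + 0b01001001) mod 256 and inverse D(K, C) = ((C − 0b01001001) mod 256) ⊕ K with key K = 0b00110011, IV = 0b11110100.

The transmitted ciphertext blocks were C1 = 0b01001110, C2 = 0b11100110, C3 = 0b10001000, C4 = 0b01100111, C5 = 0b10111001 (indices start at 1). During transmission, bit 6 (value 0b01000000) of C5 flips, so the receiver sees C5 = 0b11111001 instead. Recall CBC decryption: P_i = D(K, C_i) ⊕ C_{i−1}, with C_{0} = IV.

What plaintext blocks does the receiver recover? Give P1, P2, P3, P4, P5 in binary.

P1 = 0b11000010, P2 = 0b11100000, P3 = 0b11101010, P4 = 0b10100101, P5 = 0b11100100

Only C5 changed, to 0b11111001. In CBC, a change in C_i garbles P_i and flips the same bit in P_{i+1}. Decrypting the received ciphertext:
P1: D(K, 0b01001110) = 0b00110110; 0b00110110 ⊕ 0b11110100 = 0b11000010.
P2: D(K, 0b11100110) = 0b10101110; 0b10101110 ⊕ 0b01001110 = 0b11100000.
P3: D(K, 0b10001000) = 0b00001100; 0b00001100 ⊕ 0b11100110 = 0b11101010.
P4: D(K, 0b01100111) = 0b00101101; 0b00101101 ⊕ 0b10001000 = 0b10100101.
P5: D(K, 0b11111001) = 0b10000011; 0b10000011 ⊕ 0b01100111 = 0b11100100.
Blocks that differ from the original plaintext: P5.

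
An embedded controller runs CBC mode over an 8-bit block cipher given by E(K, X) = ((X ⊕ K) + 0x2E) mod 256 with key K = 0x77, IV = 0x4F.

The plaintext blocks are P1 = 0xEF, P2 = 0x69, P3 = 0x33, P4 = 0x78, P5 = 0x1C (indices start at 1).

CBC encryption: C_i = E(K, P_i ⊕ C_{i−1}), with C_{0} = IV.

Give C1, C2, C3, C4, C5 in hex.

C1: P1 ⊕ 0x4F = 0xA0; E(K, 0xA0) = 0x05.
C2: P2 ⊕ 0x05 = 0x6C; E(K, 0x6C) = 0x49.
C3: P3 ⊕ 0x49 = 0x7A; E(K, 0x7A) = 0x3B.
C4: P4 ⊕ 0x3B = 0x43; E(K, 0x43) = 0x62.
C5: P5 ⊕ 0x62 = 0x7E; E(K, 0x7E) = 0x37.

C1 = 0x05, C2 = 0x49, C3 = 0x3B, C4 = 0x62, C5 = 0x37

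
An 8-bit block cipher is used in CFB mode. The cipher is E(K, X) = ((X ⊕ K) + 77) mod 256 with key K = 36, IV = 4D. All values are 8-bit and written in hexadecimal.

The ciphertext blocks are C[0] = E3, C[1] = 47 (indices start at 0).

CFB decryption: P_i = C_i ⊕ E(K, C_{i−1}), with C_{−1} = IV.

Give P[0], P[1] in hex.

P[0]: E(K, 4D) = F2; E3 ⊕ F2 = 11.
P[1]: E(K, E3) = 4C; 47 ⊕ 4C = 0B.

P[0] = 11, P[1] = 0B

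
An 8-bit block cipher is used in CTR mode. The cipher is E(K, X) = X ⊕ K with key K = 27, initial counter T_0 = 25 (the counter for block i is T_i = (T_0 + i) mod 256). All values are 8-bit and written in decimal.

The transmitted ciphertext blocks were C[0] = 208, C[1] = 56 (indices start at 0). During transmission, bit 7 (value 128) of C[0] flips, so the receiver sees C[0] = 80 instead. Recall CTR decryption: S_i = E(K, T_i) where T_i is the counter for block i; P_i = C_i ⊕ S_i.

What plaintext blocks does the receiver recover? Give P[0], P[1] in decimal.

P[0] = 82, P[1] = 57

Only C[0] changed, to 80. In CTR, a change in C_i flips the same bit in P_i only; the keystream is unaffected. Decrypting the received ciphertext:
P[0]: T = 25, S = E(K, T) = 2; 80 ⊕ 2 = 82.
P[1]: T = 26, S = E(K, T) = 1; 56 ⊕ 1 = 57.
Blocks that differ from the original plaintext: P[0].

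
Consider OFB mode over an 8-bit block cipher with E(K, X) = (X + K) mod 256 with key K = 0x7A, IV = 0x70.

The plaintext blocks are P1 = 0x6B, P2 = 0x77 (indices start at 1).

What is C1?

C1 = 0x81

OFB encryption: S_i = E(K, S_{i−1}) with S_{0} = IV; C_i = P_i ⊕ S_i.
C1: S = E(K, 0x70) = 0xEA; 0x6B ⊕ 0xEA = 0x81.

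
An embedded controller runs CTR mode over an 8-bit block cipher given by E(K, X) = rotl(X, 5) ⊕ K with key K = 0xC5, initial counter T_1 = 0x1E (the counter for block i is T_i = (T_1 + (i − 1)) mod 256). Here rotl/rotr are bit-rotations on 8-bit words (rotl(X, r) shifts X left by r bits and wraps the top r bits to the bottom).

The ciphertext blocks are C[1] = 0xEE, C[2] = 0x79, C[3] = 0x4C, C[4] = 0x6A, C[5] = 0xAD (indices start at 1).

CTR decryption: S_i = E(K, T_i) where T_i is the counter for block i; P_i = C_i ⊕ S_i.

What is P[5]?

P[5]: T = 0x22, S = E(K, T) = 0x81; 0xAD ⊕ 0x81 = 0x2C.

P[5] = 0x2C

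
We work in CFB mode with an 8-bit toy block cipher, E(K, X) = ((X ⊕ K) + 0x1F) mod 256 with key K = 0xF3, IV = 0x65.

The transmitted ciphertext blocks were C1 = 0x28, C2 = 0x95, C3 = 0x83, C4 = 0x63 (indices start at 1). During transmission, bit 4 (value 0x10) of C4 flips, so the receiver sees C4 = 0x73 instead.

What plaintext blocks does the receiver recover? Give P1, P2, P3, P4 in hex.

CFB decryption: P_i = C_i ⊕ E(K, C_{i−1}), with C_{0} = IV.
Only C4 changed, to 0x73. In CFB, a change in C_i flips the same bit in P_i and garbles P_{i+1}. Decrypting the received ciphertext:
P1: E(K, 0x65) = 0xB5; 0x28 ⊕ 0xB5 = 0x9D.
P2: E(K, 0x28) = 0xFA; 0x95 ⊕ 0xFA = 0x6F.
P3: E(K, 0x95) = 0x85; 0x83 ⊕ 0x85 = 0x06.
P4: E(K, 0x83) = 0x8F; 0x73 ⊕ 0x8F = 0xFC.
Blocks that differ from the original plaintext: P4.

P1 = 0x9D, P2 = 0x6F, P3 = 0x06, P4 = 0xFC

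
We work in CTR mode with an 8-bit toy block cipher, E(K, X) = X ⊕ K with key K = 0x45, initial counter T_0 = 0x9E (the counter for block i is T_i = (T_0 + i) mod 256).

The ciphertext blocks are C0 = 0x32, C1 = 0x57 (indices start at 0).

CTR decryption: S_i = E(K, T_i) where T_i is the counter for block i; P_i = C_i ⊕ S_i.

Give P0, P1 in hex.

P0: T = 0x9E, S = E(K, T) = 0xDB; 0x32 ⊕ 0xDB = 0xE9.
P1: T = 0x9F, S = E(K, T) = 0xDA; 0x57 ⊕ 0xDA = 0x8D.

P0 = 0xE9, P1 = 0x8D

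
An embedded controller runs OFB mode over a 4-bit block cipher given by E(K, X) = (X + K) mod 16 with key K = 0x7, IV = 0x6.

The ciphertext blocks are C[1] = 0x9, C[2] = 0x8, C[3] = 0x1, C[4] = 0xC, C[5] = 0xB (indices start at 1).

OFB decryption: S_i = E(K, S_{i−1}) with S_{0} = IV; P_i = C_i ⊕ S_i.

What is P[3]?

P[3] = 0xA

P[1]: S = E(K, 0x6) = 0xD; 0x9 ⊕ 0xD = 0x4.
P[2]: S = E(K, 0xD) = 0x4; 0x8 ⊕ 0x4 = 0xC.
P[3]: S = E(K, 0x4) = 0xB; 0x1 ⊕ 0xB = 0xA.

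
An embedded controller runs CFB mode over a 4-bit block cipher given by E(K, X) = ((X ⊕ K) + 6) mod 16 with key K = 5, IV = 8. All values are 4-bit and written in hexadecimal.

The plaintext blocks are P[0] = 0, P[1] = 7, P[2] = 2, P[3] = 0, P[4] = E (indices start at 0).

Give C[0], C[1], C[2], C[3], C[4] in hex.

C[0] = 3, C[1] = B, C[2] = 6, C[3] = 9, C[4] = C

CFB encryption: C_i = P_i ⊕ E(K, C_{i−1}), with C_{−1} = IV.
C[0]: E(K, 8) = 3; 0 ⊕ 3 = 3.
C[1]: E(K, 3) = C; 7 ⊕ C = B.
C[2]: E(K, B) = 4; 2 ⊕ 4 = 6.
C[3]: E(K, 6) = 9; 0 ⊕ 9 = 9.
C[4]: E(K, 9) = 2; E ⊕ 2 = C.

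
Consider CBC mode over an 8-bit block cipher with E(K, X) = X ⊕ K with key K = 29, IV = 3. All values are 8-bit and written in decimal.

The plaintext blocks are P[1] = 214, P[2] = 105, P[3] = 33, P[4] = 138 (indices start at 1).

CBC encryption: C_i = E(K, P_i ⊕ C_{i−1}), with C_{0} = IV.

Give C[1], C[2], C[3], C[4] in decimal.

C[1]: P[1] ⊕ 3 = 213; E(K, 213) = 200.
C[2]: P[2] ⊕ 200 = 161; E(K, 161) = 188.
C[3]: P[3] ⊕ 188 = 157; E(K, 157) = 128.
C[4]: P[4] ⊕ 128 = 10; E(K, 10) = 23.

C[1] = 200, C[2] = 188, C[3] = 128, C[4] = 23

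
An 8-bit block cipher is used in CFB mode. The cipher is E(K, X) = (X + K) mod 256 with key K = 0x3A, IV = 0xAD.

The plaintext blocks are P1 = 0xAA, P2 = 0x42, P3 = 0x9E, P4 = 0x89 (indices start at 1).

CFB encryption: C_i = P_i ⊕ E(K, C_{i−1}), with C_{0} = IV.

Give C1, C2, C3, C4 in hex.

C1: E(K, 0xAD) = 0xE7; 0xAA ⊕ 0xE7 = 0x4D.
C2: E(K, 0x4D) = 0x87; 0x42 ⊕ 0x87 = 0xC5.
C3: E(K, 0xC5) = 0xFF; 0x9E ⊕ 0xFF = 0x61.
C4: E(K, 0x61) = 0x9B; 0x89 ⊕ 0x9B = 0x12.

C1 = 0x4D, C2 = 0xC5, C3 = 0x61, C4 = 0x12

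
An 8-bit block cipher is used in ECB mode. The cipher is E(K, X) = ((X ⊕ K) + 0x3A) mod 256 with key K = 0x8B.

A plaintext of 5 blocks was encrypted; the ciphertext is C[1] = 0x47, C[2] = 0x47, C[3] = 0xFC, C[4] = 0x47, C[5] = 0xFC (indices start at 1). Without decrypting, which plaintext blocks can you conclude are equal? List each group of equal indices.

P[1] = P[2] = P[4]; P[3] = P[5]

ECB encrypts each block independently with the same key, so equal ciphertext blocks imply equal plaintext blocks.
C[1] = C[2] = C[4] = 0x47, so P[1] = P[2] = P[4].
C[3] = C[5] = 0xFC, so P[3] = P[5].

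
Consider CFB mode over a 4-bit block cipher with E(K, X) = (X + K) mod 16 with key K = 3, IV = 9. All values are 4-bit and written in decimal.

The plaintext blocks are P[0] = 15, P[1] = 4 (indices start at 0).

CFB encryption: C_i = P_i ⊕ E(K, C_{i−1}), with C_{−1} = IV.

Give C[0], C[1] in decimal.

C[0] = 3, C[1] = 2

C[0]: E(K, 9) = 12; 15 ⊕ 12 = 3.
C[1]: E(K, 3) = 6; 4 ⊕ 6 = 2.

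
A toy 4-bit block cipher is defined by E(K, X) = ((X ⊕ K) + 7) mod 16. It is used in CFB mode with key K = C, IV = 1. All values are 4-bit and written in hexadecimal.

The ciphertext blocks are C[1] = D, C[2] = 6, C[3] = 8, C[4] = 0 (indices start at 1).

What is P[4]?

CFB decryption: P_i = C_i ⊕ E(K, C_{i−1}), with C_{0} = IV.
P[4]: E(K, 8) = B; 0 ⊕ B = B.

P[4] = B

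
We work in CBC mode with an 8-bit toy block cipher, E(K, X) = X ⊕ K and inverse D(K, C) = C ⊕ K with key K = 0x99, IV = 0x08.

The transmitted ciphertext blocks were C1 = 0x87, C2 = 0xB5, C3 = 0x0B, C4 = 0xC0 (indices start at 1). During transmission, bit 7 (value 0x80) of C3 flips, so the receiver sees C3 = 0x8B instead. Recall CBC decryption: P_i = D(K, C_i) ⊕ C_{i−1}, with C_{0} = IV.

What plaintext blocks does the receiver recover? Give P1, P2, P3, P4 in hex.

Only C3 changed, to 0x8B. In CBC, a change in C_i garbles P_i and flips the same bit in P_{i+1}. Decrypting the received ciphertext:
P1: D(K, 0x87) = 0x1E; 0x1E ⊕ 0x08 = 0x16.
P2: D(K, 0xB5) = 0x2C; 0x2C ⊕ 0x87 = 0xAB.
P3: D(K, 0x8B) = 0x12; 0x12 ⊕ 0xB5 = 0xA7.
P4: D(K, 0xC0) = 0x59; 0x59 ⊕ 0x8B = 0xD2.
Blocks that differ from the original plaintext: P3, P4.

P1 = 0x16, P2 = 0xAB, P3 = 0xA7, P4 = 0xD2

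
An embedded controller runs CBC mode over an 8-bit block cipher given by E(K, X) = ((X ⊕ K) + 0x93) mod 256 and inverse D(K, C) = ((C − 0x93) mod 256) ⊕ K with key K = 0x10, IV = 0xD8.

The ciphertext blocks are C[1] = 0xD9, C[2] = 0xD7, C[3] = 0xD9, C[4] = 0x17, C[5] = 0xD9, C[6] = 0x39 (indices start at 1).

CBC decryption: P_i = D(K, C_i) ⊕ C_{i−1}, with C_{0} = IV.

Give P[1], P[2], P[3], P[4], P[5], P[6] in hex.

P[1] = 0x8E, P[2] = 0x8D, P[3] = 0x81, P[4] = 0x4D, P[5] = 0x41, P[6] = 0x6F

P[1]: D(K, 0xD9) = 0x56; 0x56 ⊕ 0xD8 = 0x8E.
P[2]: D(K, 0xD7) = 0x54; 0x54 ⊕ 0xD9 = 0x8D.
P[3]: D(K, 0xD9) = 0x56; 0x56 ⊕ 0xD7 = 0x81.
P[4]: D(K, 0x17) = 0x94; 0x94 ⊕ 0xD9 = 0x4D.
P[5]: D(K, 0xD9) = 0x56; 0x56 ⊕ 0x17 = 0x41.
P[6]: D(K, 0x39) = 0xB6; 0xB6 ⊕ 0xD9 = 0x6F.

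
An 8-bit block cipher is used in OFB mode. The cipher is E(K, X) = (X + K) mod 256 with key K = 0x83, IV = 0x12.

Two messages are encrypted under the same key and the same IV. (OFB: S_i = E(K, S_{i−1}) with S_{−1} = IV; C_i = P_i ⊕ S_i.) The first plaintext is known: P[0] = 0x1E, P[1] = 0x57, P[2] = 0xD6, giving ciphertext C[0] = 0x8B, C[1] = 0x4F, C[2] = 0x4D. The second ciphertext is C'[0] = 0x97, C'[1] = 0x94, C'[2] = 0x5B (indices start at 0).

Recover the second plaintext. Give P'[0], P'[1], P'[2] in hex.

In OFB with a reused IV, both messages share the same keystream S_i, so C_i ⊕ C'_i = P_i ⊕ P'_i and thus P'_i = P_i ⊕ C_i ⊕ C'_i.
P'[0]: 0x1E ⊕ 0x8B ⊕ 0x97 = 0x02.
P'[1]: 0x57 ⊕ 0x4F ⊕ 0x94 = 0x8C.
P'[2]: 0xD6 ⊕ 0x4D ⊕ 0x5B = 0xC0.

P'[0] = 0x02, P'[1] = 0x8C, P'[2] = 0xC0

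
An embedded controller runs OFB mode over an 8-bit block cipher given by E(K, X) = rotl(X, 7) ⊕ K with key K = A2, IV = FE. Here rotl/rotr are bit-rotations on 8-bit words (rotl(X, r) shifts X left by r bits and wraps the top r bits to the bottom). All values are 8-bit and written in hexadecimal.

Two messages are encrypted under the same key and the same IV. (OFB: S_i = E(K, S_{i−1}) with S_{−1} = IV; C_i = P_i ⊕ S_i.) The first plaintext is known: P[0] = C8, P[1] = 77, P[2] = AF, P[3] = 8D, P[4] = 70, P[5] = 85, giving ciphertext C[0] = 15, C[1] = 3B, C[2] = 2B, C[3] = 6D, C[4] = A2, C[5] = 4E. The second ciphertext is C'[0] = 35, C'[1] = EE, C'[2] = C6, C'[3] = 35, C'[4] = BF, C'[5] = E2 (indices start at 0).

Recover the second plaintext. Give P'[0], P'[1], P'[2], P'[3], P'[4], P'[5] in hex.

In OFB with a reused IV, both messages share the same keystream S_i, so C_i ⊕ C'_i = P_i ⊕ P'_i and thus P'_i = P_i ⊕ C_i ⊕ C'_i.
P'[0]: C8 ⊕ 15 ⊕ 35 = E8.
P'[1]: 77 ⊕ 3B ⊕ EE = A2.
P'[2]: AF ⊕ 2B ⊕ C6 = 42.
P'[3]: 8D ⊕ 6D ⊕ 35 = D5.
P'[4]: 70 ⊕ A2 ⊕ BF = 6D.
P'[5]: 85 ⊕ 4E ⊕ E2 = 29.

P'[0] = E8, P'[1] = A2, P'[2] = 42, P'[3] = D5, P'[4] = 6D, P'[5] = 29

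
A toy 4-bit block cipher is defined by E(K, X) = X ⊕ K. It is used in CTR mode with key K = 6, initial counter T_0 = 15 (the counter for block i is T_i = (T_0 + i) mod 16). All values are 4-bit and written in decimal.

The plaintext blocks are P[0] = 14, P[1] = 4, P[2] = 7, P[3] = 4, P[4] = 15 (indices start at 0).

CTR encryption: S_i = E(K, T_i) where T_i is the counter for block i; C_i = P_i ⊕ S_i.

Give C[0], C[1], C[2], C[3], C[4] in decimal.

C[0] = 7, C[1] = 2, C[2] = 0, C[3] = 0, C[4] = 10

C[0]: T = 15, S = E(K, T) = 9; 14 ⊕ 9 = 7.
C[1]: T = 0, S = E(K, T) = 6; 4 ⊕ 6 = 2.
C[2]: T = 1, S = E(K, T) = 7; 7 ⊕ 7 = 0.
C[3]: T = 2, S = E(K, T) = 4; 4 ⊕ 4 = 0.
C[4]: T = 3, S = E(K, T) = 5; 15 ⊕ 5 = 10.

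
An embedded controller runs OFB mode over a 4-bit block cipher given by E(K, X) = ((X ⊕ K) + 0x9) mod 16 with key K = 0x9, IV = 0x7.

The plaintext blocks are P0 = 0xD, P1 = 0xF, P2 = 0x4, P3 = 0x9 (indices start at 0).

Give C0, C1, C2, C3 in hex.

OFB encryption: S_i = E(K, S_{i−1}) with S_{−1} = IV; C_i = P_i ⊕ S_i.
C0: S = E(K, 0x7) = 0x7; 0xD ⊕ 0x7 = 0xA.
C1: S = E(K, 0x7) = 0x7; 0xF ⊕ 0x7 = 0x8.
C2: S = E(K, 0x7) = 0x7; 0x4 ⊕ 0x7 = 0x3.
C3: S = E(K, 0x7) = 0x7; 0x9 ⊕ 0x7 = 0xE.

C0 = 0xA, C1 = 0x8, C2 = 0x3, C3 = 0xE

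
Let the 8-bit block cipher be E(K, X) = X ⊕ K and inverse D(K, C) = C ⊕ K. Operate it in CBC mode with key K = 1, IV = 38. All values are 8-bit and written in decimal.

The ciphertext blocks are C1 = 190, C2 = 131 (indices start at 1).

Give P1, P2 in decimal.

CBC decryption: P_i = D(K, C_i) ⊕ C_{i−1}, with C_{0} = IV.
P1: D(K, 190) = 191; 191 ⊕ 38 = 153.
P2: D(K, 131) = 130; 130 ⊕ 190 = 60.

P1 = 153, P2 = 60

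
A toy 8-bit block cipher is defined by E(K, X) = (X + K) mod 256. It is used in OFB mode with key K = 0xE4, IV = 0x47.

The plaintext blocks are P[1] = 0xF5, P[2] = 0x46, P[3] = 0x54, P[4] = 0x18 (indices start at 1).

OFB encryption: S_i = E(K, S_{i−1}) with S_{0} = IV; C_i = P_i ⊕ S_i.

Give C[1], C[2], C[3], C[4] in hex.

C[1] = 0xDE, C[2] = 0x49, C[3] = 0xA7, C[4] = 0xCF

C[1]: S = E(K, 0x47) = 0x2B; 0xF5 ⊕ 0x2B = 0xDE.
C[2]: S = E(K, 0x2B) = 0x0F; 0x46 ⊕ 0x0F = 0x49.
C[3]: S = E(K, 0x0F) = 0xF3; 0x54 ⊕ 0xF3 = 0xA7.
C[4]: S = E(K, 0xF3) = 0xD7; 0x18 ⊕ 0xD7 = 0xCF.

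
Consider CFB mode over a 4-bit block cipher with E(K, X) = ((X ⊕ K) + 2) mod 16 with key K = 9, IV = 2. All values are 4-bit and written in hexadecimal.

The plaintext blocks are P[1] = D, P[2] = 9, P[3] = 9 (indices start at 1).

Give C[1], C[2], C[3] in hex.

CFB encryption: C_i = P_i ⊕ E(K, C_{i−1}), with C_{0} = IV.
C[1]: E(K, 2) = D; D ⊕ D = 0.
C[2]: E(K, 0) = B; 9 ⊕ B = 2.
C[3]: E(K, 2) = D; 9 ⊕ D = 4.

C[1] = 0, C[2] = 2, C[3] = 4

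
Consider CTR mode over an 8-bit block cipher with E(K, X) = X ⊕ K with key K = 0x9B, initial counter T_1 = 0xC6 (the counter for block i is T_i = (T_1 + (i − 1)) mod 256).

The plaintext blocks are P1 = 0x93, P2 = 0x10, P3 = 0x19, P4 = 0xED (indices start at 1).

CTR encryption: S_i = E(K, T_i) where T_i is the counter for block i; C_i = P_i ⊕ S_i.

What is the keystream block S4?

C1: T = 0xC6, S = E(K, T) = 0x5D; 0x93 ⊕ 0x5D = 0xCE.
C2: T = 0xC7, S = E(K, T) = 0x5C; 0x10 ⊕ 0x5C = 0x4C.
C3: T = 0xC8, S = E(K, T) = 0x53; 0x19 ⊕ 0x53 = 0x4A.
C4: T = 0xC9, S = E(K, T) = 0x52; 0xED ⊕ 0x52 = 0xBF.
So S4 = 0x52.

0x52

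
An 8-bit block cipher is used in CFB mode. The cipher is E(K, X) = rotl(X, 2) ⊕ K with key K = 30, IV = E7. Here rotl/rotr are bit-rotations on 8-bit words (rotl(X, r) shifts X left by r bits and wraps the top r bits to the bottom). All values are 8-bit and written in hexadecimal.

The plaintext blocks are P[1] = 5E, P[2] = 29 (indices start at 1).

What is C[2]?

C[2] = DE

CFB encryption: C_i = P_i ⊕ E(K, C_{i−1}), with C_{0} = IV.
C[1]: E(K, E7) = AF; 5E ⊕ AF = F1.
C[2]: E(K, F1) = F7; 29 ⊕ F7 = DE.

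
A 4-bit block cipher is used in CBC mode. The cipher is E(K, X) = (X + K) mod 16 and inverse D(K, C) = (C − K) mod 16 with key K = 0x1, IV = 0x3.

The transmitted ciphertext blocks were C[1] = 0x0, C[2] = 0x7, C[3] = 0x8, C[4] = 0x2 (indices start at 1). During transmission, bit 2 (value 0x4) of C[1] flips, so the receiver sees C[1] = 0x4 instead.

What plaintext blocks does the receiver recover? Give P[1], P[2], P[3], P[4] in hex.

CBC decryption: P_i = D(K, C_i) ⊕ C_{i−1}, with C_{0} = IV.
Only C[1] changed, to 0x4. In CBC, a change in C_i garbles P_i and flips the same bit in P_{i+1}. Decrypting the received ciphertext:
P[1]: D(K, 0x4) = 0x3; 0x3 ⊕ 0x3 = 0x0.
P[2]: D(K, 0x7) = 0x6; 0x6 ⊕ 0x4 = 0x2.
P[3]: D(K, 0x8) = 0x7; 0x7 ⊕ 0x7 = 0x0.
P[4]: D(K, 0x2) = 0x1; 0x1 ⊕ 0x8 = 0x9.
Blocks that differ from the original plaintext: P[1], P[2].

P[1] = 0x0, P[2] = 0x2, P[3] = 0x0, P[4] = 0x9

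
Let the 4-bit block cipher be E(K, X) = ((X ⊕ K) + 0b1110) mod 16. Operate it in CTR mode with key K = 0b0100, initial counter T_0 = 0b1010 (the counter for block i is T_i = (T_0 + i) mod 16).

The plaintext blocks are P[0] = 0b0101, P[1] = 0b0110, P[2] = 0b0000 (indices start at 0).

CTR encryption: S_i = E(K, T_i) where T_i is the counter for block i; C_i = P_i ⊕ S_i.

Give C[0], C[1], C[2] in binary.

C[0]: T = 0b1010, S = E(K, T) = 0b1100; 0b0101 ⊕ 0b1100 = 0b1001.
C[1]: T = 0b1011, S = E(K, T) = 0b1101; 0b0110 ⊕ 0b1101 = 0b1011.
C[2]: T = 0b1100, S = E(K, T) = 0b0110; 0b0000 ⊕ 0b0110 = 0b0110.

C[0] = 0b1001, C[1] = 0b1011, C[2] = 0b0110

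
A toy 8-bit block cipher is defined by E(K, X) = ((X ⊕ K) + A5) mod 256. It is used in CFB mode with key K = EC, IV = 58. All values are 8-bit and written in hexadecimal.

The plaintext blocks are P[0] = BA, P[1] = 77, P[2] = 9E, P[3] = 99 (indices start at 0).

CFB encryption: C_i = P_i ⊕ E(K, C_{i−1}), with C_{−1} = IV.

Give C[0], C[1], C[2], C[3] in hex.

C[0]: E(K, 58) = 59; BA ⊕ 59 = E3.
C[1]: E(K, E3) = B4; 77 ⊕ B4 = C3.
C[2]: E(K, C3) = D4; 9E ⊕ D4 = 4A.
C[3]: E(K, 4A) = 4B; 99 ⊕ 4B = D2.

C[0] = E3, C[1] = C3, C[2] = 4A, C[3] = D2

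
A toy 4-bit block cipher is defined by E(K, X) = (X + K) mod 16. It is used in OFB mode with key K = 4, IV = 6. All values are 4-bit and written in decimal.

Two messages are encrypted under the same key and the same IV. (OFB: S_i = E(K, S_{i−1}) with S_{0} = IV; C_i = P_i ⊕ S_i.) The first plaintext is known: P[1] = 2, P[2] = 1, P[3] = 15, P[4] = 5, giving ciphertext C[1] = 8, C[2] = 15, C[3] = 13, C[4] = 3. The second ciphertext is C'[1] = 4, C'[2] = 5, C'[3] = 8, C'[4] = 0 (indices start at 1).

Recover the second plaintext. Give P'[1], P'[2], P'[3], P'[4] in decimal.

P'[1] = 14, P'[2] = 11, P'[3] = 10, P'[4] = 6

In OFB with a reused IV, both messages share the same keystream S_i, so C_i ⊕ C'_i = P_i ⊕ P'_i and thus P'_i = P_i ⊕ C_i ⊕ C'_i.
P'[1]: 2 ⊕ 8 ⊕ 4 = 14.
P'[2]: 1 ⊕ 15 ⊕ 5 = 11.
P'[3]: 15 ⊕ 13 ⊕ 8 = 10.
P'[4]: 5 ⊕ 3 ⊕ 0 = 6.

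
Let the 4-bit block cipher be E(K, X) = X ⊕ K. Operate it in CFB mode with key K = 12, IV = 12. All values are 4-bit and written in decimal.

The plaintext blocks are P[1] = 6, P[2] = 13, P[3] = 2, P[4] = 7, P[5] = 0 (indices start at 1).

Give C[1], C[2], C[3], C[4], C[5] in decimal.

C[1] = 6, C[2] = 7, C[3] = 9, C[4] = 2, C[5] = 14

CFB encryption: C_i = P_i ⊕ E(K, C_{i−1}), with C_{0} = IV.
C[1]: E(K, 12) = 0; 6 ⊕ 0 = 6.
C[2]: E(K, 6) = 10; 13 ⊕ 10 = 7.
C[3]: E(K, 7) = 11; 2 ⊕ 11 = 9.
C[4]: E(K, 9) = 5; 7 ⊕ 5 = 2.
C[5]: E(K, 2) = 14; 0 ⊕ 14 = 14.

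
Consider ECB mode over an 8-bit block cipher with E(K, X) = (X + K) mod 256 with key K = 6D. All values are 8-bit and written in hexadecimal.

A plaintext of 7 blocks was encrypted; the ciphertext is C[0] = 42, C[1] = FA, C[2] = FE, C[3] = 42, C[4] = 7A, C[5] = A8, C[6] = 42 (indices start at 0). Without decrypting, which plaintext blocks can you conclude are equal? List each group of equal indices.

ECB encrypts each block independently with the same key, so equal ciphertext blocks imply equal plaintext blocks.
C[0] = C[3] = C[6] = 42, so P[0] = P[3] = P[6].

P[0] = P[3] = P[6]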